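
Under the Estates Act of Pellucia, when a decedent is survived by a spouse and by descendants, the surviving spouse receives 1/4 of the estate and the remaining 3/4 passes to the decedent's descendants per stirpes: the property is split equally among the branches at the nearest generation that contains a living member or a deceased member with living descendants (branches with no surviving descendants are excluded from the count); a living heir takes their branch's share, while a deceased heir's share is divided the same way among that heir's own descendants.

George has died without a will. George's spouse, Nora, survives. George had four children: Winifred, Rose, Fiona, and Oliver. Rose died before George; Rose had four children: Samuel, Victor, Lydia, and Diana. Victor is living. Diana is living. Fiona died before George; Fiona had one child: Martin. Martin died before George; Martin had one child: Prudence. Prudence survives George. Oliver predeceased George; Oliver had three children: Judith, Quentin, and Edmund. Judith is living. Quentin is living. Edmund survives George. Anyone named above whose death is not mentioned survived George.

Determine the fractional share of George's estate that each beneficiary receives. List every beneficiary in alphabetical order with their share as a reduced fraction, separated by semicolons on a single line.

Diana 3/64; Edmund 1/16; Judith 1/16; Lydia 3/64; Nora 1/4; Prudence 3/16; Quentin 1/16; Samuel 3/64; Victor 3/64; Winifred 3/16

Nora, as surviving spouse, takes 1/4.
The remaining 3/4 passes to George's descendants per stirpes.
The 3/4 is divided into 4 equal shares of 3/16 among Winifred, Rose, Fiona, Oliver.
Winifred is living and takes 3/16.
Rose predeceased; the 3/16 allotted to Rose's branch passes to Rose's issue by representation.
The 3/16 is divided into 4 equal shares of 3/64 among Samuel, Victor, Lydia, Diana.
Samuel is living and takes 3/64.
Victor is living and takes 3/64.
Lydia is living and takes 3/64.
Diana is living and takes 3/64.
Fiona predeceased; the 3/16 allotted to Fiona's branch passes to Fiona's issue by representation.
Martin's line is the sole branch at this level, so the full 3/16 passes to Martin's issue by representation.
Prudence is the sole taker at this level and receives the full 3/16.
Oliver predeceased; the 3/16 allotted to Oliver's branch passes to Oliver's issue by representation.
The 3/16 is divided into 3 equal shares of 1/16 among Judith, Quentin, Edmund.
Judith is living and takes 1/16.
Quentin is living and takes 1/16.
Edmund is living and takes 1/16.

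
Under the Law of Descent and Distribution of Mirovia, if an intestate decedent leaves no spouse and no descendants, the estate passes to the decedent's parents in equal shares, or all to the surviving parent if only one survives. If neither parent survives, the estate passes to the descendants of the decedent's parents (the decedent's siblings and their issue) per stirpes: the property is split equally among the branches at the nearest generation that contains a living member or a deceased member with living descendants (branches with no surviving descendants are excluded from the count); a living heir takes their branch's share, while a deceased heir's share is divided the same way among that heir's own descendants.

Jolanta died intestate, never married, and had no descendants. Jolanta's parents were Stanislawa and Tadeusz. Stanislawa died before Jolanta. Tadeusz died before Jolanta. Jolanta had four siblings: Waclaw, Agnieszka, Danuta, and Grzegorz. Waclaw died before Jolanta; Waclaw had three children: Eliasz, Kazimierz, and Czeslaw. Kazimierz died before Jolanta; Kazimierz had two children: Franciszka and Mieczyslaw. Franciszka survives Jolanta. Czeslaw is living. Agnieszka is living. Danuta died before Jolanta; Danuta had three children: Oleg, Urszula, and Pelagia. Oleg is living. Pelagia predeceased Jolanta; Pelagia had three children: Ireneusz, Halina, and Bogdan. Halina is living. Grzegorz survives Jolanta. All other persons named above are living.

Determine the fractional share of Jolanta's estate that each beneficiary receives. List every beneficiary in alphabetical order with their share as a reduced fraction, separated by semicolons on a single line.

Neither parent survives and there are no descendants, so the estate passes to Jolanta's siblings and their issue per stirpes.
The estate is divided into 4 equal shares of 1/4 among Waclaw, Agnieszka, Danuta, Grzegorz.
Waclaw predeceased; the 1/4 allotted to Waclaw's branch passes to Waclaw's issue by representation.
The 1/4 is divided into 3 equal shares of 1/12 among Eliasz, Kazimierz, Czeslaw.
Eliasz is living and takes 1/12.
Kazimierz predeceased; the 1/12 allotted to Kazimierz's branch passes to Kazimierz's issue by representation.
The 1/12 is divided into 2 equal shares of 1/24 among Franciszka, Mieczyslaw.
Franciszka is living and takes 1/24.
Mieczyslaw is living and takes 1/24.
Czeslaw is living and takes 1/12.
Agnieszka is living and takes 1/4.
Danuta predeceased; the 1/4 allotted to Danuta's branch passes to Danuta's issue by representation.
The 1/4 is divided into 3 equal shares of 1/12 among Oleg, Urszula, Pelagia.
Oleg is living and takes 1/12.
Urszula is living and takes 1/12.
Pelagia predeceased; the 1/12 allotted to Pelagia's branch passes to Pelagia's issue by representation.
The 1/12 is divided into 3 equal shares of 1/36 among Ireneusz, Halina, Bogdan.
Ireneusz is living and takes 1/36.
Halina is living and takes 1/36.
Bogdan is living and takes 1/36.
Grzegorz is living and takes 1/4.

Agnieszka 1/4; Bogdan 1/36; Czeslaw 1/12; Eliasz 1/12; Franciszka 1/24; Grzegorz 1/4; Halina 1/36; Ireneusz 1/36; Mieczyslaw 1/24; Oleg 1/12; Urszula 1/12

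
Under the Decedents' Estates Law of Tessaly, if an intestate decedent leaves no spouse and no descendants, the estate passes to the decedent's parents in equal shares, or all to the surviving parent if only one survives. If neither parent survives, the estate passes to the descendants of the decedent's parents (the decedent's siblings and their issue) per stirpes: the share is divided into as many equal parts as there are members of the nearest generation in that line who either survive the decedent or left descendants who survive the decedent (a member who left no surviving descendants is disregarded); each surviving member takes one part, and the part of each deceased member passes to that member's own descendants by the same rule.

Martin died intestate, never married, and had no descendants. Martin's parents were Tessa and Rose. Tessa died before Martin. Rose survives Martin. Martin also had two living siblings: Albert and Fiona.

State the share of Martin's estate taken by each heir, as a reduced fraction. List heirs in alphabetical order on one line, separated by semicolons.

Only one parent, Rose, survives, so Rose takes the entire estate. The siblings take nothing because a surviving parent has priority.

Rose 1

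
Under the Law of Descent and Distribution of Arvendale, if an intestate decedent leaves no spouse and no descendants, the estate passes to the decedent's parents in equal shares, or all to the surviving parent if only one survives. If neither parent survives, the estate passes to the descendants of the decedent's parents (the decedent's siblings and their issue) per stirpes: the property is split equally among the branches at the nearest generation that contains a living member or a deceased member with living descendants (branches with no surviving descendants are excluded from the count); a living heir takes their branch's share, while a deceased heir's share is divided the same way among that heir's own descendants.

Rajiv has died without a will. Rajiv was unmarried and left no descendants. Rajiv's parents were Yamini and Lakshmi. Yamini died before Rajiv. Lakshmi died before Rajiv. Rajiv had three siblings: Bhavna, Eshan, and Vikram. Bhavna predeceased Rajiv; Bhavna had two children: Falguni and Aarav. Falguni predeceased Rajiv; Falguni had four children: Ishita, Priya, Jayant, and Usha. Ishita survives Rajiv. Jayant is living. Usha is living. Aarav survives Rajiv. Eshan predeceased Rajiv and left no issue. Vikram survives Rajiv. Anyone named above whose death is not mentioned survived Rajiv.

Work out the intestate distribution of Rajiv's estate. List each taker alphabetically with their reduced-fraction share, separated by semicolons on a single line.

Neither parent survives and there are no descendants, so the estate passes to Rajiv's siblings and their issue per stirpes.
Eshan left no surviving issue, so that branch lapses and is disregarded.
The estate is divided into 2 equal shares of 1/2 among Bhavna, Vikram.
Bhavna predeceased; the 1/2 allotted to Bhavna's branch passes to Bhavna's issue by representation.
The 1/2 is divided into 2 equal shares of 1/4 among Falguni, Aarav.
Falguni predeceased; the 1/4 allotted to Falguni's branch passes to Falguni's issue by representation.
The 1/4 is divided into 4 equal shares of 1/16 among Ishita, Priya, Jayant, Usha.
Ishita is living and takes 1/16.
Priya is living and takes 1/16.
Jayant is living and takes 1/16.
Usha is living and takes 1/16.
Aarav is living and takes 1/4.
Vikram is living and takes 1/2.

Aarav 1/4; Ishita 1/16; Jayant 1/16; Priya 1/16; Usha 1/16; Vikram 1/2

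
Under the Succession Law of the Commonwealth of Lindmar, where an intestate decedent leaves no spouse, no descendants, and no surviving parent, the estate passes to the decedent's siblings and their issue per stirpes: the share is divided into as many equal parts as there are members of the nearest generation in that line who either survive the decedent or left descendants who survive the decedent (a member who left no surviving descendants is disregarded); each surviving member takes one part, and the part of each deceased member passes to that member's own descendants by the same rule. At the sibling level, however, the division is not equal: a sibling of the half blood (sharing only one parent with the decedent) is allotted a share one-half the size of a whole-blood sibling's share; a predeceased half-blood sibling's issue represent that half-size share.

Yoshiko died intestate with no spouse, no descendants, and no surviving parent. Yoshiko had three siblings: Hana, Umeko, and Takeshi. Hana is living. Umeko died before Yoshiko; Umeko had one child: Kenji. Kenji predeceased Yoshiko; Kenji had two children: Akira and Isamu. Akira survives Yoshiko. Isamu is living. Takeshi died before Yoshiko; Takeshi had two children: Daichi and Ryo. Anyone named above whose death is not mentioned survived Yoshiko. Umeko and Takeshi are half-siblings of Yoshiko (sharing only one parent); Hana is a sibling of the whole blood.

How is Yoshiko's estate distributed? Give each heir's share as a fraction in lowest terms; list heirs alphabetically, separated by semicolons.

Akira 1/8; Daichi 1/8; Hana 1/2; Isamu 1/8; Ryo 1/8

No spouse, descendants, or parent survives, so the estate passes to Yoshiko's siblings per stirpes.
Half-blood siblings count for one-half the weight of whole-blood siblings at the initial division.
Dividing 1 in proportion to weights (total weight 2): Hana (weight 1) → 1/2; Umeko (weight 1/2) → 1/4; Takeshi (weight 1/2) → 1/4.
Hana is living and takes 1/2.
Umeko predeceased; the 1/4 allotted to Umeko's branch passes to Umeko's issue by representation.
Kenji's line is the sole branch at this level, so the full 1/4 passes to Kenji's issue by representation.
The 1/4 is divided into 2 equal shares of 1/8 among Akira, Isamu.
Akira is living and takes 1/8.
Isamu is living and takes 1/8.
Takeshi predeceased; the 1/4 allotted to Takeshi's branch passes to Takeshi's issue by representation.
The 1/4 is divided into 2 equal shares of 1/8 among Daichi, Ryo.
Daichi is living and takes 1/8.
Ryo is living and takes 1/8.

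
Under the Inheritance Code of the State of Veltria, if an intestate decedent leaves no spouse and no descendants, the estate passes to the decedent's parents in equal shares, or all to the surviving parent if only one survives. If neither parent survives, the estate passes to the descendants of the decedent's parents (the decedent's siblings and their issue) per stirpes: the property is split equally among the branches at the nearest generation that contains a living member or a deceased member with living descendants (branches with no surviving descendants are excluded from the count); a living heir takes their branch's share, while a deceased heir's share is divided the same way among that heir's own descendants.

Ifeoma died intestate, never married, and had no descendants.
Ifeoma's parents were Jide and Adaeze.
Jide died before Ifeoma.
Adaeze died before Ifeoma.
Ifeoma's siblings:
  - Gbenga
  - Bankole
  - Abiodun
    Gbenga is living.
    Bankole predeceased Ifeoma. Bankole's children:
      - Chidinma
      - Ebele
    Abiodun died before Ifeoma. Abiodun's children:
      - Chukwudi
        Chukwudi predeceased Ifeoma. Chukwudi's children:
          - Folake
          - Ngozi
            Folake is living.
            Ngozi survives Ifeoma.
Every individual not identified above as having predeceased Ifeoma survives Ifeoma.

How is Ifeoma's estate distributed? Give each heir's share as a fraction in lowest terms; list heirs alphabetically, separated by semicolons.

Chidinma 1/6; Ebele 1/6; Folake 1/6; Gbenga 1/3; Ngozi 1/6

Neither parent survives and there are no descendants, so the estate passes to Ifeoma's siblings and their issue per stirpes.
The estate is divided into 3 equal shares of 1/3 among Gbenga, Bankole, Abiodun.
Gbenga is living and takes 1/3.
Bankole predeceased; the 1/3 allotted to Bankole's branch passes to Bankole's issue by representation.
The 1/3 is divided into 2 equal shares of 1/6 among Chidinma, Ebele.
Chidinma is living and takes 1/6.
Ebele is living and takes 1/6.
Abiodun predeceased; the 1/3 allotted to Abiodun's branch passes to Abiodun's issue by representation.
Chukwudi's line is the sole branch at this level, so the full 1/3 passes to Chukwudi's issue by representation.
The 1/3 is divided into 2 equal shares of 1/6 among Folake, Ngozi.
Folake is living and takes 1/6.
Ngozi is living and takes 1/6.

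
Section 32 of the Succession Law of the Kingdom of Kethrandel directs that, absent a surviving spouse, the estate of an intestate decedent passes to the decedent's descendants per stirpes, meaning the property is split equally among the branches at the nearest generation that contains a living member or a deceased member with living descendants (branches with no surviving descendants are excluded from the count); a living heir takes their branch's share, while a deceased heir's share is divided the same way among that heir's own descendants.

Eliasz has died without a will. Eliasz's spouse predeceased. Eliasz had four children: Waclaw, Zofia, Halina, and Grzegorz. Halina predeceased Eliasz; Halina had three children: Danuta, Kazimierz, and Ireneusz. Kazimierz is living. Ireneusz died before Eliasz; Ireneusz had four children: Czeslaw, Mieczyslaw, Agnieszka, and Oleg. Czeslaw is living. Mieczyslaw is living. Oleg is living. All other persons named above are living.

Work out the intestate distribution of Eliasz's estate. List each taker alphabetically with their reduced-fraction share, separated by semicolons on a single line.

Agnieszka 1/48; Czeslaw 1/48; Danuta 1/12; Grzegorz 1/4; Kazimierz 1/12; Mieczyslaw 1/48; Oleg 1/48; Waclaw 1/4; Zofia 1/4

There is no surviving spouse, so the entire estate passes to Eliasz's descendants per stirpes.
The estate is divided into 4 equal shares of 1/4 among Waclaw, Zofia, Halina, Grzegorz.
Waclaw is living and takes 1/4.
Zofia is living and takes 1/4.
Halina predeceased; the 1/4 allotted to Halina's branch passes to Halina's issue by representation.
The 1/4 is divided into 3 equal shares of 1/12 among Danuta, Kazimierz, Ireneusz.
Danuta is living and takes 1/12.
Kazimierz is living and takes 1/12.
Ireneusz predeceased; the 1/12 allotted to Ireneusz's branch passes to Ireneusz's issue by representation.
The 1/12 is divided into 4 equal shares of 1/48 among Czeslaw, Mieczyslaw, Agnieszka, Oleg.
Czeslaw is living and takes 1/48.
Mieczyslaw is living and takes 1/48.
Agnieszka is living and takes 1/48.
Oleg is living and takes 1/48.
Grzegorz is living and takes 1/4.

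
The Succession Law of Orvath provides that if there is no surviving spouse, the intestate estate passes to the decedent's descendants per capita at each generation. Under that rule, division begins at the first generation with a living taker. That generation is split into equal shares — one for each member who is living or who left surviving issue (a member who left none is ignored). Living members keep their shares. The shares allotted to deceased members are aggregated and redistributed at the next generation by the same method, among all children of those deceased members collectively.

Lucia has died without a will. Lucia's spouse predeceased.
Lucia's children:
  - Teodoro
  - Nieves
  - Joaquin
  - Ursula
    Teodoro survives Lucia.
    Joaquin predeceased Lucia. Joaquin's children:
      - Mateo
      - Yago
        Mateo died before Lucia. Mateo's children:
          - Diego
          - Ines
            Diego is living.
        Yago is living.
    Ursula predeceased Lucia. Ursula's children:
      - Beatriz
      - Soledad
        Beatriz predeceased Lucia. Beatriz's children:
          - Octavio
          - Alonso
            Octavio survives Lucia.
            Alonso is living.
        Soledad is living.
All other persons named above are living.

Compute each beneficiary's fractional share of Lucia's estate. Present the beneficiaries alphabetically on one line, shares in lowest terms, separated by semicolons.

There is no surviving spouse, so the entire estate passes to Lucia's descendants per capita at each generation.
At generation 1 (Teodoro, Nieves, Joaquin, Ursula) there are 4 shares of (1)/4 = 1/4 each.
Living: Teodoro and Nieves — each takes 1/4.
Deceased: Joaquin and Ursula. Their combined 1/2 is pooled and carried to generation 2.
At generation 2 (Mateo, Yago, Beatriz, Soledad) there are 4 shares of (1/2)/4 = 1/8 each.
Living: Yago and Soledad — each takes 1/8.
Deceased: Mateo and Beatriz. Their combined 1/4 is pooled and carried to generation 3.
At generation 3 (Diego, Ines, Octavio, Alonso) there are 4 shares of (1/4)/4 = 1/16 each.
Living: Diego, Ines, Octavio, and Alonso — each takes 1/16.

Alonso 1/16; Diego 1/16; Ines 1/16; Nieves 1/4; Octavio 1/16; Soledad 1/8; Teodoro 1/4; Yago 1/8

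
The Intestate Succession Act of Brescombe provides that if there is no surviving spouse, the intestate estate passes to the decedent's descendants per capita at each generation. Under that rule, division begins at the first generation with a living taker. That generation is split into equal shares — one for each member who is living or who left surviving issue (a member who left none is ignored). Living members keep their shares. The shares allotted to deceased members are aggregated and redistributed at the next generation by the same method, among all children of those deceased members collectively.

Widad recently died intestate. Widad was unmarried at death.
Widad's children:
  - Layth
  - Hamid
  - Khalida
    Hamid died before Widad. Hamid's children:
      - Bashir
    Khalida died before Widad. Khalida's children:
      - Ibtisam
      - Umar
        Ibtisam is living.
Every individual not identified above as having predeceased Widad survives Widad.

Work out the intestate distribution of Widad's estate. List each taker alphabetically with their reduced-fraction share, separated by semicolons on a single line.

There is no surviving spouse, so the entire estate passes to Widad's descendants per capita at each generation.
At generation 1 (Layth, Hamid, Khalida) there are 3 shares of (1)/3 = 1/3 each.
Living: Layth — each takes 1/3.
Deceased: Hamid and Khalida. Their combined 2/3 is pooled and carried to generation 2.
At generation 2 (Bashir, Ibtisam, Umar) there are 3 shares of (2/3)/3 = 2/9 each.
Living: Bashir, Ibtisam, and Umar — each takes 2/9.

Bashir 2/9; Ibtisam 2/9; Layth 1/3; Umar 2/9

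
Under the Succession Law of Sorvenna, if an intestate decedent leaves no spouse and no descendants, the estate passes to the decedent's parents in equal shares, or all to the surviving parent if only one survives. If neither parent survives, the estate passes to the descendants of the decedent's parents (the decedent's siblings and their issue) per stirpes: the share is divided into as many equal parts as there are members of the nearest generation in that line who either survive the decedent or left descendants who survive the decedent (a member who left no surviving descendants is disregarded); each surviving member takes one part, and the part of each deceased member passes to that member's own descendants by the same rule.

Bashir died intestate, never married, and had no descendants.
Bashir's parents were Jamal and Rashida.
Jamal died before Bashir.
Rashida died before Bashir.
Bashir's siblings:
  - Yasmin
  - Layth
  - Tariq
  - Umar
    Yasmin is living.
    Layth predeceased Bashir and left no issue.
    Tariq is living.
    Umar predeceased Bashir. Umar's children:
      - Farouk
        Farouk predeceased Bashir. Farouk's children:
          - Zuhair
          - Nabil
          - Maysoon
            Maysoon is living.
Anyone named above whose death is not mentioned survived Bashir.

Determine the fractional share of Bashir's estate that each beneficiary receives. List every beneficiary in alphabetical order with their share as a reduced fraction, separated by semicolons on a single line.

Neither parent survives and there are no descendants, so the estate passes to Bashir's siblings and their issue per stirpes.
Layth left no surviving issue, so that branch lapses and is disregarded.
The estate is divided into 3 equal shares of 1/3 among Yasmin, Tariq, Umar.
Yasmin is living and takes 1/3.
Tariq is living and takes 1/3.
Umar predeceased; the 1/3 allotted to Umar's branch passes to Umar's issue by representation.
Farouk's line is the sole branch at this level, so the full 1/3 passes to Farouk's issue by representation.
The 1/3 is divided into 3 equal shares of 1/9 among Zuhair, Nabil, Maysoon.
Zuhair is living and takes 1/9.
Nabil is living and takes 1/9.
Maysoon is living and takes 1/9.

Maysoon 1/9; Nabil 1/9; Tariq 1/3; Yasmin 1/3; Zuhair 1/9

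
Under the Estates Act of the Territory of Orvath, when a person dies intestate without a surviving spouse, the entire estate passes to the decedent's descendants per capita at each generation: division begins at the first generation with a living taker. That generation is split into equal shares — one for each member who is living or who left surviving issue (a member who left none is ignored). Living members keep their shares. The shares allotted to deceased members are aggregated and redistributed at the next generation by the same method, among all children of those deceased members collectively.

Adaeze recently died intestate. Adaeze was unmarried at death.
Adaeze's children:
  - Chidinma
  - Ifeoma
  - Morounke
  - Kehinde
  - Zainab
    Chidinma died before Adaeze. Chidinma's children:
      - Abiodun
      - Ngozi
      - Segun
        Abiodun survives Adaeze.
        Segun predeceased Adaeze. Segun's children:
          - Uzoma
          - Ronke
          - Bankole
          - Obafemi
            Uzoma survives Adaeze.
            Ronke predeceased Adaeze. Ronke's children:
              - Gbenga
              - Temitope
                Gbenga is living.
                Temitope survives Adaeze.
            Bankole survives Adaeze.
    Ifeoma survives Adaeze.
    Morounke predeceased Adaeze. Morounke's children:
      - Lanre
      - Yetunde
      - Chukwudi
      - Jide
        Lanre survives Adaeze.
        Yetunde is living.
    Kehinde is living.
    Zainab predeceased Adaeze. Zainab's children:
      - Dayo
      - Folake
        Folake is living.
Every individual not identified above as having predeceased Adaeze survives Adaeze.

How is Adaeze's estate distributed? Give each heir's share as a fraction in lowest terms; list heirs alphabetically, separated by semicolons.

Abiodun 1/15; Bankole 1/60; Chukwudi 1/15; Dayo 1/15; Folake 1/15; Gbenga 1/120; Ifeoma 1/5; Jide 1/15; Kehinde 1/5; Lanre 1/15; Ngozi 1/15; Obafemi 1/60; Temitope 1/120; Uzoma 1/60; Yetunde 1/15

There is no surviving spouse, so the entire estate passes to Adaeze's descendants per capita at each generation.
At generation 1 (Chidinma, Ifeoma, Morounke, Kehinde, Zainab) there are 5 shares of (1)/5 = 1/5 each.
Living: Ifeoma and Kehinde — each takes 1/5.
Deceased: Chidinma, Morounke, and Zainab. Their combined 3/5 is pooled and carried to generation 2.
At generation 2 (Abiodun, Ngozi, Segun, Lanre, Yetunde, Chukwudi, Jide, Dayo, Folake) there are 9 shares of (3/5)/9 = 1/15 each.
Living: Abiodun, Ngozi, Lanre, Yetunde, Chukwudi, Jide, Dayo, and Folake — each takes 1/15.
Deceased: Segun. That 1/15 share is carried to generation 3.
At generation 3 (Uzoma, Ronke, Bankole, Obafemi) there are 4 shares of (1/15)/4 = 1/60 each.
Living: Uzoma, Bankole, and Obafemi — each takes 1/60.
Deceased: Ronke. That 1/60 share is carried to generation 4.
At generation 4 (Gbenga, Temitope) there are 2 shares of (1/60)/2 = 1/120 each.
Living: Gbenga and Temitope — each takes 1/120.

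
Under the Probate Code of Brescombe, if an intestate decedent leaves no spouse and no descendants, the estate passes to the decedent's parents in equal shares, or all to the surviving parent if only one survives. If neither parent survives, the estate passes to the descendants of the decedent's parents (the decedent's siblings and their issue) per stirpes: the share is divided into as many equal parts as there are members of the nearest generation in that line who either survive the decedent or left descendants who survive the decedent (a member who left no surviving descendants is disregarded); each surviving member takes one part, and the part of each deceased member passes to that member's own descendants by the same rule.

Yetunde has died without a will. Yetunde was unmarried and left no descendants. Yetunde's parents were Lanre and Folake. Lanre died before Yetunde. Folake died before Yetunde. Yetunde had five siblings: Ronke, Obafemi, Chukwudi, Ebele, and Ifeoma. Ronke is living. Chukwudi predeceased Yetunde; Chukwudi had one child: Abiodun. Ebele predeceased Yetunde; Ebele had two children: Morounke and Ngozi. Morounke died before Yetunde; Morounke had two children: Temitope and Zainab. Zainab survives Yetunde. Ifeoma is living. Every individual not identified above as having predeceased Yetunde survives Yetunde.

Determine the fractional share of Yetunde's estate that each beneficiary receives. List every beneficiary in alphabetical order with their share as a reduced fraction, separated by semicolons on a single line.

Abiodun 1/5; Ifeoma 1/5; Ngozi 1/10; Obafemi 1/5; Ronke 1/5; Temitope 1/20; Zainab 1/20

Neither parent survives and there are no descendants, so the estate passes to Yetunde's siblings and their issue per stirpes.
The estate is divided into 5 equal shares of 1/5 among Ronke, Obafemi, Chukwudi, Ebele, Ifeoma.
Ronke is living and takes 1/5.
Obafemi is living and takes 1/5.
Chukwudi predeceased; the 1/5 allotted to Chukwudi's branch passes to Chukwudi's issue by representation.
Abiodun is the sole taker at this level and receives the full 1/5.
Ebele predeceased; the 1/5 allotted to Ebele's branch passes to Ebele's issue by representation.
The 1/5 is divided into 2 equal shares of 1/10 among Morounke, Ngozi.
Morounke predeceased; the 1/10 allotted to Morounke's branch passes to Morounke's issue by representation.
The 1/10 is divided into 2 equal shares of 1/20 among Temitope, Zainab.
Temitope is living and takes 1/20.
Zainab is living and takes 1/20.
Ngozi is living and takes 1/10.
Ifeoma is living and takes 1/5.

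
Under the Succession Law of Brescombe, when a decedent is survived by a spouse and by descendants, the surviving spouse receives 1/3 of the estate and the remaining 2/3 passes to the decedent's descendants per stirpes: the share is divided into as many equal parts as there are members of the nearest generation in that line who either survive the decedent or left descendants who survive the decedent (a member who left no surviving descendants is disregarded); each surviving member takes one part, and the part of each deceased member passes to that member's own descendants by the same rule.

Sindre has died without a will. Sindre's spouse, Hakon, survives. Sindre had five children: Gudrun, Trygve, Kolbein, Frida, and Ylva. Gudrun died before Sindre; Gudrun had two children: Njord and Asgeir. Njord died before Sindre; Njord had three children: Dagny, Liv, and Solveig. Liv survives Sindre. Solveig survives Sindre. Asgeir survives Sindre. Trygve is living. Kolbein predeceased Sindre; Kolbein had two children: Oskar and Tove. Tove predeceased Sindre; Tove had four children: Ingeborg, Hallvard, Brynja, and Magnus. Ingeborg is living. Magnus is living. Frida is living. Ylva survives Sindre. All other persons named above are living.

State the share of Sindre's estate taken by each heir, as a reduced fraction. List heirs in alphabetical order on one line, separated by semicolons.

Hakon, as surviving spouse, takes 1/3.
The remaining 2/3 passes to Sindre's descendants per stirpes.
The 2/3 is divided into 5 equal shares of 2/15 among Gudrun, Trygve, Kolbein, Frida, Ylva.
Gudrun predeceased; the 2/15 allotted to Gudrun's branch passes to Gudrun's issue by representation.
The 2/15 is divided into 2 equal shares of 1/15 among Njord, Asgeir.
Njord predeceased; the 1/15 allotted to Njord's branch passes to Njord's issue by representation.
The 1/15 is divided into 3 equal shares of 1/45 among Dagny, Liv, Solveig.
Dagny is living and takes 1/45.
Liv is living and takes 1/45.
Solveig is living and takes 1/45.
Asgeir is living and takes 1/15.
Trygve is living and takes 2/15.
Kolbein predeceased; the 2/15 allotted to Kolbein's branch passes to Kolbein's issue by representation.
The 2/15 is divided into 2 equal shares of 1/15 among Oskar, Tove.
Oskar is living and takes 1/15.
Tove predeceased; the 1/15 allotted to Tove's branch passes to Tove's issue by representation.
The 1/15 is divided into 4 equal shares of 1/60 among Ingeborg, Hallvard, Brynja, Magnus.
Ingeborg is living and takes 1/60.
Hallvard is living and takes 1/60.
Brynja is living and takes 1/60.
Magnus is living and takes 1/60.
Frida is living and takes 2/15.
Ylva is living and takes 2/15.

Asgeir 1/15; Brynja 1/60; Dagny 1/45; Frida 2/15; Hakon 1/3; Hallvard 1/60; Ingeborg 1/60; Liv 1/45; Magnus 1/60; Oskar 1/15; Solveig 1/45; Trygve 2/15; Ylva 2/15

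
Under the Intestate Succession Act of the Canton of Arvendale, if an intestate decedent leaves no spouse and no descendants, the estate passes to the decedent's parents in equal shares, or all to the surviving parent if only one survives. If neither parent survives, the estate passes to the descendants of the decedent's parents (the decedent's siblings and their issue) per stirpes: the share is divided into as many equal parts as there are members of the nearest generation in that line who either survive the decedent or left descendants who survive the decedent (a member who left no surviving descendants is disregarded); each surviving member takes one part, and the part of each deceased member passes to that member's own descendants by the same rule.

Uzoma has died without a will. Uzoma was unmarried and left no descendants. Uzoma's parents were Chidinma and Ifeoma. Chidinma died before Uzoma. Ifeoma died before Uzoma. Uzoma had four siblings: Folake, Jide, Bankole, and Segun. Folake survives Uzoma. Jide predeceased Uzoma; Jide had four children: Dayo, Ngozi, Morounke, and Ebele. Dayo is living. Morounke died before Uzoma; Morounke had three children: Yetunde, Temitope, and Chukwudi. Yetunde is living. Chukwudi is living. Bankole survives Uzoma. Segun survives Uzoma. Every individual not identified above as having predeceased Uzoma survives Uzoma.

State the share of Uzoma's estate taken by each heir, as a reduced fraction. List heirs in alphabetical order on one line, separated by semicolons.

Bankole 1/4; Chukwudi 1/48; Dayo 1/16; Ebele 1/16; Folake 1/4; Ngozi 1/16; Segun 1/4; Temitope 1/48; Yetunde 1/48

Neither parent survives and there are no descendants, so the estate passes to Uzoma's siblings and their issue per stirpes.
The estate is divided into 4 equal shares of 1/4 among Folake, Jide, Bankole, Segun.
Folake is living and takes 1/4.
Jide predeceased; the 1/4 allotted to Jide's branch passes to Jide's issue by representation.
The 1/4 is divided into 4 equal shares of 1/16 among Dayo, Ngozi, Morounke, Ebele.
Dayo is living and takes 1/16.
Ngozi is living and takes 1/16.
Morounke predeceased; the 1/16 allotted to Morounke's branch passes to Morounke's issue by representation.
The 1/16 is divided into 3 equal shares of 1/48 among Yetunde, Temitope, Chukwudi.
Yetunde is living and takes 1/48.
Temitope is living and takes 1/48.
Chukwudi is living and takes 1/48.
Ebele is living and takes 1/16.
Bankole is living and takes 1/4.
Segun is living and takes 1/4.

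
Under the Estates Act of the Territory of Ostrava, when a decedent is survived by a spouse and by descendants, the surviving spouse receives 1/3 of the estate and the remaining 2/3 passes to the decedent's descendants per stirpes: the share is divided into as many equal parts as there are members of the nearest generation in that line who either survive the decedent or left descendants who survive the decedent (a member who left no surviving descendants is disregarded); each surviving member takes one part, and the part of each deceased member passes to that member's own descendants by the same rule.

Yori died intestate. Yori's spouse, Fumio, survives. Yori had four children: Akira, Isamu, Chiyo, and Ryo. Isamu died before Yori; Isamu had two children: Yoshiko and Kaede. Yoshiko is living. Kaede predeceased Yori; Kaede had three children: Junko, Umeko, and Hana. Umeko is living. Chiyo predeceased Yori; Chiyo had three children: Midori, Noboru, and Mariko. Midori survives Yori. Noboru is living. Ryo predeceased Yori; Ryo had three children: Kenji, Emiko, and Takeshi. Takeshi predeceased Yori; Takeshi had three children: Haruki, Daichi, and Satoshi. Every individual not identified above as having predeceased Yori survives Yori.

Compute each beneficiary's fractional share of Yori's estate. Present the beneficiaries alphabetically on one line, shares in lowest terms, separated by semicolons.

Fumio, as surviving spouse, takes 1/3.
The remaining 2/3 passes to Yori's descendants per stirpes.
The 2/3 is divided into 4 equal shares of 1/6 among Akira, Isamu, Chiyo, Ryo.
Akira is living and takes 1/6.
Isamu predeceased; the 1/6 allotted to Isamu's branch passes to Isamu's issue by representation.
The 1/6 is divided into 2 equal shares of 1/12 among Yoshiko, Kaede.
Yoshiko is living and takes 1/12.
Kaede predeceased; the 1/12 allotted to Kaede's branch passes to Kaede's issue by representation.
The 1/12 is divided into 3 equal shares of 1/36 among Junko, Umeko, Hana.
Junko is living and takes 1/36.
Umeko is living and takes 1/36.
Hana is living and takes 1/36.
Chiyo predeceased; the 1/6 allotted to Chiyo's branch passes to Chiyo's issue by representation.
The 1/6 is divided into 3 equal shares of 1/18 among Midori, Noboru, Mariko.
Midori is living and takes 1/18.
Noboru is living and takes 1/18.
Mariko is living and takes 1/18.
Ryo predeceased; the 1/6 allotted to Ryo's branch passes to Ryo's issue by representation.
The 1/6 is divided into 3 equal shares of 1/18 among Kenji, Emiko, Takeshi.
Kenji is living and takes 1/18.
Emiko is living and takes 1/18.
Takeshi predeceased; the 1/18 allotted to Takeshi's branch passes to Takeshi's issue by representation.
The 1/18 is divided into 3 equal shares of 1/54 among Haruki, Daichi, Satoshi.
Haruki is living and takes 1/54.
Daichi is living and takes 1/54.
Satoshi is living and takes 1/54.

Akira 1/6; Daichi 1/54; Emiko 1/18; Fumio 1/3; Hana 1/36; Haruki 1/54; Junko 1/36; Kenji 1/18; Mariko 1/18; Midori 1/18; Noboru 1/18; Satoshi 1/54; Umeko 1/36; Yoshiko 1/12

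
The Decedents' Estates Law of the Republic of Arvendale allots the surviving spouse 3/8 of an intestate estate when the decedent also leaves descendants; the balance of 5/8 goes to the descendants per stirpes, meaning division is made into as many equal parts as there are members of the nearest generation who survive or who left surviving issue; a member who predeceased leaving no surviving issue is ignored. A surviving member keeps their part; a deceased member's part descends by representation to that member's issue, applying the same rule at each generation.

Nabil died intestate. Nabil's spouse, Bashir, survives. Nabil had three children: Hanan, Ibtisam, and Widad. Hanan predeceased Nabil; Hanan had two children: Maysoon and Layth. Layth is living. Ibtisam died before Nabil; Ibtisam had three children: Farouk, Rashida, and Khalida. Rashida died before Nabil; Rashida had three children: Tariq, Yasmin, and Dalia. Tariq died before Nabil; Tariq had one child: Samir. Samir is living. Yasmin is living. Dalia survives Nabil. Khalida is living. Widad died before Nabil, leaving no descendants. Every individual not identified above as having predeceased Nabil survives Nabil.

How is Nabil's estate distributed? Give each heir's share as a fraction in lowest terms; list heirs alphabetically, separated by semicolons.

Bashir, as surviving spouse, takes 3/8.
The remaining 5/8 passes to Nabil's descendants per stirpes.
Widad left no surviving issue, so that branch lapses and is disregarded.
The 5/8 is divided into 2 equal shares of 5/16 among Hanan, Ibtisam.
Hanan predeceased; the 5/16 allotted to Hanan's branch passes to Hanan's issue by representation.
The 5/16 is divided into 2 equal shares of 5/32 among Maysoon, Layth.
Maysoon is living and takes 5/32.
Layth is living and takes 5/32.
Ibtisam predeceased; the 5/16 allotted to Ibtisam's branch passes to Ibtisam's issue by representation.
The 5/16 is divided into 3 equal shares of 5/48 among Farouk, Rashida, Khalida.
Farouk is living and takes 5/48.
Rashida predeceased; the 5/48 allotted to Rashida's branch passes to Rashida's issue by representation.
The 5/48 is divided into 3 equal shares of 5/144 among Tariq, Yasmin, Dalia.
Tariq predeceased; the 5/144 allotted to Tariq's branch passes to Tariq's issue by representation.
Samir is the sole taker at this level and receives the full 5/144.
Yasmin is living and takes 5/144.
Dalia is living and takes 5/144.
Khalida is living and takes 5/48.

Bashir 3/8; Dalia 5/144; Farouk 5/48; Khalida 5/48; Layth 5/32; Maysoon 5/32; Samir 5/144; Yasmin 5/144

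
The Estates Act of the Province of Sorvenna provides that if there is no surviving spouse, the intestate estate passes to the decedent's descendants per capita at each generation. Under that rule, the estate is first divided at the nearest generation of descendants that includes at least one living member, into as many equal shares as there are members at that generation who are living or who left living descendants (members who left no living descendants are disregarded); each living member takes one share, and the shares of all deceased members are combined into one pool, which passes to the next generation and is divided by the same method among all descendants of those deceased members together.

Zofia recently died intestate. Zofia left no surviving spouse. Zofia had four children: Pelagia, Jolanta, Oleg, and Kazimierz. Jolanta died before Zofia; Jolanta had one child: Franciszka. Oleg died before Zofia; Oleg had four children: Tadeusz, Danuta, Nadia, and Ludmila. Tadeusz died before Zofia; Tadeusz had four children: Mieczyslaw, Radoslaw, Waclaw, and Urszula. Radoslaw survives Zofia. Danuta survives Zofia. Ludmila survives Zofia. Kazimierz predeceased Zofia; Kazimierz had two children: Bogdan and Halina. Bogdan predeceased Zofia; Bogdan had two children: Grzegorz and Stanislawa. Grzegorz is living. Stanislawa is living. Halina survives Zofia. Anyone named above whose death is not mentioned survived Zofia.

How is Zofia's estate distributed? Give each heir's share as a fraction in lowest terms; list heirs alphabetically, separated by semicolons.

Danuta 3/28; Franciszka 3/28; Grzegorz 1/28; Halina 3/28; Ludmila 3/28; Mieczyslaw 1/28; Nadia 3/28; Pelagia 1/4; Radoslaw 1/28; Stanislawa 1/28; Urszula 1/28; Waclaw 1/28

There is no surviving spouse, so the entire estate passes to Zofia's descendants per capita at each generation.
At generation 1 (Pelagia, Jolanta, Oleg, Kazimierz) there are 4 shares of (1)/4 = 1/4 each.
Living: Pelagia — each takes 1/4.
Deceased: Jolanta, Oleg, and Kazimierz. Their combined 3/4 is pooled and carried to generation 2.
At generation 2 (Franciszka, Tadeusz, Danuta, Nadia, Ludmila, Bogdan, Halina) there are 7 shares of (3/4)/7 = 3/28 each.
Living: Franciszka, Danuta, Nadia, Ludmila, and Halina — each takes 3/28.
Deceased: Tadeusz and Bogdan. Their combined 3/14 is pooled and carried to generation 3.
At generation 3 (Mieczyslaw, Radoslaw, Waclaw, Urszula, Grzegorz, Stanislawa) there are 6 shares of (3/14)/6 = 1/28 each.
Living: Mieczyslaw, Radoslaw, Waclaw, Urszula, Grzegorz, and Stanislawa — each takes 1/28.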